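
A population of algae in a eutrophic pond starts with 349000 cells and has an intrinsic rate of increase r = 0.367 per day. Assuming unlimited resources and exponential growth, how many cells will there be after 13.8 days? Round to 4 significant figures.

N(t) = N₀·e^(rt) = 349000 × e^(0.367×13.8) = 349000 × e^5.065.
e^5.065 ≈ 158.32, so N ≈ 349000 × 158.32 = 5.525267×10^7.

55250000 cells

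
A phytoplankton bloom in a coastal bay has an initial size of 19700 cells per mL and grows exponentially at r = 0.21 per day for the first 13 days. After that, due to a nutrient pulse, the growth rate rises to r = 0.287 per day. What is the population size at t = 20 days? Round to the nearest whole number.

2252101 cells per mL

Phase 1: N(13) = 19700·e^(0.21×13) = 19700·e^2.73 = 302058.
Phase 2 runs for 20 − 13 = 7 days at r = 0.287.
N(20) = 302058·e^(0.287×7) = 302058·e^2.009 = 2.252101×10^6.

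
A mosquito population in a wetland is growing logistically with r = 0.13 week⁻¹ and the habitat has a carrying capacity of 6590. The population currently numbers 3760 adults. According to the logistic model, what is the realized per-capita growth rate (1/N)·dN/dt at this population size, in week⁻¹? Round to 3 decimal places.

(1/N)·dN/dt = r(1 − N/K) = 0.13 × (1 − 3760/6590).
= 0.13 × 0.42944 = 0.055827.

0.056 per week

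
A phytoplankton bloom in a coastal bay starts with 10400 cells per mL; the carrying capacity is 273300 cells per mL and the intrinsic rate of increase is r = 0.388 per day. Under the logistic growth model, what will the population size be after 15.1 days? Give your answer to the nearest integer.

254905 cells per mL

A = (K − N₀)/N₀ = (273300 − 10400)/10400 = 25.279.
N(t) = K/(1 + A·e^(−rt)) = 273300/(1 + 25.279×e^(−0.388×15.1)).
e^(−5.859) = 0.0028547; denominator = 1 + 25.279×0.0028547 = 1.0722.
N = 273300/1.0722 = 254905.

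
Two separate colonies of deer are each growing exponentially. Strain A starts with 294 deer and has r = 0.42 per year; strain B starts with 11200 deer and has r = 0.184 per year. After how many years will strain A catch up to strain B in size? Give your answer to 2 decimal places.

15.42 years

Set 294·e^(0.42t) = 11200·e^(0.184t).
e^((0.42 − 0.184)t) = 11200/294 → e^(0.236·t) = 38.095.
0.236·t = ln(38.095) = 3.6401, so t = 3.6401/0.236 = 15.424.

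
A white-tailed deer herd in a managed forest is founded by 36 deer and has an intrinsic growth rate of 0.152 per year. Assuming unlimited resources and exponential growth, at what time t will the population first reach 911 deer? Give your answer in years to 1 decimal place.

Set N₀·e^(rt) = 911: e^(0.152·t) = 911/36 = 25.306.
0.152·t = ln(25.306) = 3.231, so t = 3.231/0.152 = 21.257.

21.3 years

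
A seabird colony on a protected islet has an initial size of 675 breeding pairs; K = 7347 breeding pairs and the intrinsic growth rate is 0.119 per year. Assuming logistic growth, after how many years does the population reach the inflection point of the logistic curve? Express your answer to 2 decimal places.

Logistic growth is fastest at N = K/2 = 3673.5.
A = (K − N₀)/N₀ = 9.8844. Set K/(1 + A·e^(−rt)) = K/2 → A·e^(−rt) = 1.
e^(−0.119t) = 1/9.8844 = 0.101169, so t = ln(9.8844)/0.119 = 2.291/0.119 = 19.252.

19.25 years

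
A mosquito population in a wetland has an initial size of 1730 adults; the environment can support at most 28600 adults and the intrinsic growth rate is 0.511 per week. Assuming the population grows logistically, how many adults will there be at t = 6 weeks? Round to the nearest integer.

A = (K − N₀)/N₀ = (28600 − 1730)/1730 = 15.532.
N(t) = K/(1 + A·e^(−rt)) = 28600/(1 + 15.532×e^(−0.511×6)).
e^(−3.066) = 0.046607; denominator = 1 + 15.532×0.046607 = 1.7239.
N = 28600/1.7239 = 16590.4.

16590 adults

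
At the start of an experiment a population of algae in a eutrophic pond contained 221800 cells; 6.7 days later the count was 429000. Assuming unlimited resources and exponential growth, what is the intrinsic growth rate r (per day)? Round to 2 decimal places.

From N(t) = N₀·e^(rt): e^(r·6.7) = 429000/221800 = 1.9342.
r·6.7 = ln(1.9342) = 0.65968, so r = 0.65968/6.7 = 0.09846.

0.10 per day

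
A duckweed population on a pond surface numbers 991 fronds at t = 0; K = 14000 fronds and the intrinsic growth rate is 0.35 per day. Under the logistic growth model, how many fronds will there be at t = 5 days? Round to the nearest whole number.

4267 fronds

A = (K − N₀)/N₀ = (14000 − 991)/991 = 13.127.
N(t) = K/(1 + A·e^(−rt)) = 14000/(1 + 13.127×e^(−0.35×5)).
e^(−1.75) = 0.17377; denominator = 1 + 13.127×0.17377 = 3.2812.
N = 14000/3.2812 = 4266.79.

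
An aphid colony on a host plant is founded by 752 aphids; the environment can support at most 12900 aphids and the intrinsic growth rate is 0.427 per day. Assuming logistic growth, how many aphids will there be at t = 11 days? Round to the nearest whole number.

A = (K − N₀)/N₀ = (12900 − 752)/752 = 16.154.
N(t) = K/(1 + A·e^(−rt)) = 12900/(1 + 16.154×e^(−0.427×11)).
e^(−4.697) = 0.0091226; denominator = 1 + 16.154×0.0091226 = 1.1474.
N = 12900/1.1474 = 11243.1.

11243 aphids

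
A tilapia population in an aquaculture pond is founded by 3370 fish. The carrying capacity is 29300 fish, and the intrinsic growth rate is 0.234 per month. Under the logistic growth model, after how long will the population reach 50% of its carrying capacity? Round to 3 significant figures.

A = (K − N₀)/N₀ = (29300 − 3370)/3370 = 7.6944.
Solve 29300/(1 + 7.6944·e^(−0.234t)) = 14650: 1 + 7.6944·e^(−0.234t) = 2, so e^(−0.234t) = 0.129965.
−0.234·t = ln(0.129965) = -2.0405, so t = 2.0405/0.234 = 8.72.

8.72 months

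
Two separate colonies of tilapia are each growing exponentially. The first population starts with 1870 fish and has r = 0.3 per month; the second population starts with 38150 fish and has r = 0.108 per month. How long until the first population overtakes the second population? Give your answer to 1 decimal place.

Set 1870·e^(0.3t) = 38150·e^(0.108t).
e^((0.3 − 0.108)t) = 38150/1870 → e^(0.192·t) = 20.401.
0.192·t = ln(20.401) = 3.0156, so t = 3.0156/0.192 = 15.706.

15.7 months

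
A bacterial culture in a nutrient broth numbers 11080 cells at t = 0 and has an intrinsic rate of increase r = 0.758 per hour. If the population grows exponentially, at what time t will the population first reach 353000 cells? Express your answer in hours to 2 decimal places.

Set N₀·e^(rt) = 353000: e^(0.758·t) = 353000/11080 = 31.859.
0.758·t = ln(31.859) = 3.4613, so t = 3.4613/0.758 = 4.5664.

4.57 hours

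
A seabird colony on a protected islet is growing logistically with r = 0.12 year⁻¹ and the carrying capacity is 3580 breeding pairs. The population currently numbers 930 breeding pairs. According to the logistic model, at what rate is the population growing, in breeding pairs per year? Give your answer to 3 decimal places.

dN/dt = rN(1 − N/K) = 0.12 × 930 × (1 − 930/3580).
1 − 930/3580 = 0.74022; dN/dt = 0.12 × 930 × 0.74022 = 82.609.

82.609 breeding pairs per year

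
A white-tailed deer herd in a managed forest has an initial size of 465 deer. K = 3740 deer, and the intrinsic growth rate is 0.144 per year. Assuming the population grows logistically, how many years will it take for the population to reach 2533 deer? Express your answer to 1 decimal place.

18.7 years

A = (K − N₀)/N₀ = (3740 − 465)/465 = 7.043.
Solve 3740/(1 + 7.043·e^(−0.144t)) = 2533: 1 + 7.043·e^(−0.144t) = 1.4765, so e^(−0.144t) = 0.0676572.
−0.144·t = ln(0.0676572) = -2.6933, so t = 2.6933/0.144 = 18.703.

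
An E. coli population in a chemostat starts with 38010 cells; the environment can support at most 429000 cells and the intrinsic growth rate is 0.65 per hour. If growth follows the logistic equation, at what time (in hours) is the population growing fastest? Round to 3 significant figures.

Logistic growth is fastest at N = K/2 = 214500.
A = (K − N₀)/N₀ = 10.287. Set K/(1 + A·e^(−rt)) = K/2 → A·e^(−rt) = 1.
e^(−0.65t) = 1/10.287 = 0.0972148, so t = ln(10.287)/0.65 = 2.3308/0.65 = 3.5859.

3.59 hours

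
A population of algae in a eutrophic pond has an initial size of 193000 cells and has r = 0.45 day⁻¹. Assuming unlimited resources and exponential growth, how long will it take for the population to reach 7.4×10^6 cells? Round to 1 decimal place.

8.1 days

Set N₀·e^(rt) = 7.4×10^6: e^(0.45·t) = 7.4×10^6/193000 = 38.342.
0.45·t = ln(38.342) = 3.6465, so t = 3.6465/0.45 = 8.1034.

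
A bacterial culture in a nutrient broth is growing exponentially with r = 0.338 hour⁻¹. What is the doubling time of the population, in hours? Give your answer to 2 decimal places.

2.05 hours

Doubling time t_d = ln(2)/r = 0.6931/0.338 = 2.0507.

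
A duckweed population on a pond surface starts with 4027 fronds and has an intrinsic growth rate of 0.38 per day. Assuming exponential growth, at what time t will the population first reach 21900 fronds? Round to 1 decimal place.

4.5 days

Set N₀·e^(rt) = 21900: e^(0.38·t) = 21900/4027 = 5.4383.
0.38·t = ln(5.4383) = 1.6935, so t = 1.6935/0.38 = 4.4565.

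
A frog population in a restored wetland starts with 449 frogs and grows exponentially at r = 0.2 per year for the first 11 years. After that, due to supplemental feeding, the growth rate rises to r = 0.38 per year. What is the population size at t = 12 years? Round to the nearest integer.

5926 frogs

Phase 1: N(11) = 449·e^(0.2×11) = 449·e^2.2 = 4052.23.
Phase 2 runs for 12 − 11 = 1 years at r = 0.38.
N(12) = 4052.23·e^(0.38×1) = 4052.23·e^0.38 = 5925.52.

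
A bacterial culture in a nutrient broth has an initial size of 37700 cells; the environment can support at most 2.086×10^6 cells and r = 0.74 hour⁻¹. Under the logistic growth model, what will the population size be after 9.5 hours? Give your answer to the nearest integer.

A = (K − N₀)/N₀ = (2.086×10^6 − 37700)/37700 = 54.332.
N(t) = K/(1 + A·e^(−rt)) = 2.086×10^6/(1 + 54.332×e^(−0.74×9.5)).
e^(−7.03) = 0.00088493; denominator = 1 + 54.332×0.00088493 = 1.0481.
N = 2.086×10^6/1.0481 = 1.990307×10^6.

1990307 cells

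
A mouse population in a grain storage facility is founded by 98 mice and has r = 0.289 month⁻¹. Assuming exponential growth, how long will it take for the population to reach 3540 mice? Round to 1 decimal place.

Set N₀·e^(rt) = 3540: e^(0.289·t) = 3540/98 = 36.122.
0.289·t = ln(36.122) = 3.5869, so t = 3.5869/0.289 = 12.411.

12.4 months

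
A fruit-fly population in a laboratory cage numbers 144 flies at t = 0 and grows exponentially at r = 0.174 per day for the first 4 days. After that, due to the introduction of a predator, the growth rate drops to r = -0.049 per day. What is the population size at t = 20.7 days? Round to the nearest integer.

Phase 1: N(4) = 144·e^(0.174×4) = 144·e^0.696 = 288.823.
Phase 2 runs for 20.7 − 4 = 16.7 days at r = -0.049.
N(20.7) = 288.823·e^(-0.049×16.7) = 288.823·e^-0.8183 = 127.423.

127 flies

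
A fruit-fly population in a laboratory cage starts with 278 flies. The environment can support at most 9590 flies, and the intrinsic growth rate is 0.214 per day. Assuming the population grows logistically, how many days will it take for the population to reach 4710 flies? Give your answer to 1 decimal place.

16.2 days

A = (K − N₀)/N₀ = (9590 − 278)/278 = 33.496.
Solve 9590/(1 + 33.496·e^(−0.214t)) = 4710: 1 + 33.496·e^(−0.214t) = 2.0361, so e^(−0.214t) = 0.0309315.
−0.214·t = ln(0.0309315) = -3.476, so t = 3.476/0.214 = 16.243.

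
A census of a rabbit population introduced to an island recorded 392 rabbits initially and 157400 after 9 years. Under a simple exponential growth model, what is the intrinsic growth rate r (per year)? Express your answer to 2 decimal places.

From N(t) = N₀·e^(rt): e^(r·9) = 157400/392 = 401.53.
r·9 = ln(401.53) = 5.9953, so r = 5.9953/9 = 0.66614.

0.67 per year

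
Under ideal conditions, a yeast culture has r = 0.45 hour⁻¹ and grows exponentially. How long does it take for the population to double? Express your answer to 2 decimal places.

Doubling time t_d = ln(2)/r = 0.6931/0.45 = 1.5403.

1.54 hours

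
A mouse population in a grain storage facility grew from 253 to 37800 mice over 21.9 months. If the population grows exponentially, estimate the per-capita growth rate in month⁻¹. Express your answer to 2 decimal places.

0.23 per month

From N(t) = N₀·e^(rt): e^(r·21.9) = 37800/253 = 149.41.
r·21.9 = ln(149.41) = 5.0067, so r = 5.0067/21.9 = 0.22862.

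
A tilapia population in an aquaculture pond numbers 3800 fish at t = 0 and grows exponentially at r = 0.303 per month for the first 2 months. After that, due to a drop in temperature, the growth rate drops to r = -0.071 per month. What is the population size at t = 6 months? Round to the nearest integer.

5244 fish

Phase 1: N(2) = 3800·e^(0.303×2) = 3800·e^0.606 = 6965.72.
Phase 2 runs for 6 − 2 = 4 months at r = -0.071.
N(6) = 6965.72·e^(-0.071×4) = 6965.72·e^-0.284 = 5243.56.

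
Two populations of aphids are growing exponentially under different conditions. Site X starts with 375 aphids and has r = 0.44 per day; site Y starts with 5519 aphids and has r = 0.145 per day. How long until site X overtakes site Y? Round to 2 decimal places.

9.12 days

Set 375·e^(0.44t) = 5519·e^(0.145t).
e^((0.44 − 0.145)t) = 5519/375 → e^(0.295·t) = 14.717.
0.295·t = ln(14.717) = 2.689, so t = 2.689/0.295 = 9.1153.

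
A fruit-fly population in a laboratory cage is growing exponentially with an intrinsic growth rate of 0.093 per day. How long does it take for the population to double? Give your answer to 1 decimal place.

Doubling time t_d = ln(2)/r = 0.6931/0.093 = 7.4532.

7.5 days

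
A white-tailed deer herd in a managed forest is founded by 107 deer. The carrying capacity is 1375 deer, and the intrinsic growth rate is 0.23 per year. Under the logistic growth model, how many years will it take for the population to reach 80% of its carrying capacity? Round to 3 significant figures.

16.8 years

A = (K − N₀)/N₀ = (1375 − 107)/107 = 11.85.
Solve 1375/(1 + 11.85·e^(−0.23t)) = 1100: 1 + 11.85·e^(−0.23t) = 1.25, so e^(−0.23t) = 0.0210962.
−0.23·t = ln(0.0210962) = -3.8587, so t = 3.8587/0.23 = 16.777.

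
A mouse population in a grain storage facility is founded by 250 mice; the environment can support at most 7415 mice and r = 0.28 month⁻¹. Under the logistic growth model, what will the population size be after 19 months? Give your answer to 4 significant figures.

A = (K − N₀)/N₀ = (7415 − 250)/250 = 28.66.
N(t) = K/(1 + A·e^(−rt)) = 7415/(1 + 28.66×e^(−0.28×19)).
e^(−5.32) = 0.0048928; denominator = 1 + 28.66×0.0048928 = 1.1402.
N = 7415/1.1402 = 6503.09.

6503 mice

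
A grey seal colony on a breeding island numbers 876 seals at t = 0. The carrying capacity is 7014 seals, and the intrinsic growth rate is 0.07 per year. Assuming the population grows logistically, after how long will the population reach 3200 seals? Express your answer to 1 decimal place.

25.3 years

A = (K − N₀)/N₀ = (7014 − 876)/876 = 7.0068.
Solve 7014/(1 + 7.0068·e^(−0.07t)) = 3200: 1 + 7.0068·e^(−0.07t) = 2.1919, so e^(−0.07t) = 0.170101.
−0.07·t = ln(0.170101) = -1.7714, so t = 1.7714/0.07 = 25.305.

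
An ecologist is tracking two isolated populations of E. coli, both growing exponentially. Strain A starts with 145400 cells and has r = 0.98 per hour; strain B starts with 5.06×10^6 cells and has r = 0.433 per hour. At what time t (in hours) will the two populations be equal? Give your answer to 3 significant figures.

Set 145400·e^(0.98t) = 5.06×10^6·e^(0.433t).
e^((0.98 − 0.433)t) = 5.06×10^6/145400 → e^(0.547·t) = 34.801.
0.547·t = ln(34.801) = 3.5496, so t = 3.5496/0.547 = 6.4893.

6.49 hours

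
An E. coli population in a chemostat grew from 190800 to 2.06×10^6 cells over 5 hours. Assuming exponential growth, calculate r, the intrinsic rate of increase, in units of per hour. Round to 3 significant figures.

0.476 per hour

From N(t) = N₀·e^(rt): e^(r·5) = 2.06×10^6/190800 = 10.797.
r·5 = ln(10.797) = 2.3792, so r = 2.3792/5 = 0.47585.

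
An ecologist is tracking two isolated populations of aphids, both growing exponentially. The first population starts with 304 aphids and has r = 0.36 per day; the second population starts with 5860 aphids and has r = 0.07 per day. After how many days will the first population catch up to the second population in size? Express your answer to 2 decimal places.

10.20 days

Set 304·e^(0.36t) = 5860·e^(0.07t).
e^((0.36 − 0.07)t) = 5860/304 → e^(0.29·t) = 19.276.
0.29·t = ln(19.276) = 2.9589, so t = 2.9589/0.29 = 10.203.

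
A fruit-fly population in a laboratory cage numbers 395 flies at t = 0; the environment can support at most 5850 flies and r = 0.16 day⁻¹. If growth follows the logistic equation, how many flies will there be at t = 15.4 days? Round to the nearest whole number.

A = (K − N₀)/N₀ = (5850 − 395)/395 = 13.81.
N(t) = K/(1 + A·e^(−rt)) = 5850/(1 + 13.81×e^(−0.16×15.4)).
e^(−2.464) = 0.085094; denominator = 1 + 13.81×0.085094 = 2.1752.
N = 5850/2.1752 = 2689.46.

2689 flies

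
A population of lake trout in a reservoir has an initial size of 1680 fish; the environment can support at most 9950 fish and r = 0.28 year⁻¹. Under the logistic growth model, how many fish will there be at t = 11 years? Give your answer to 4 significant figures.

8114 fish

A = (K − N₀)/N₀ = (9950 − 1680)/1680 = 4.9226.
N(t) = K/(1 + A·e^(−rt)) = 9950/(1 + 4.9226×e^(−0.28×11)).
e^(−3.08) = 0.045959; denominator = 1 + 4.9226×0.045959 = 1.2262.
N = 9950/1.2262 = 8114.24.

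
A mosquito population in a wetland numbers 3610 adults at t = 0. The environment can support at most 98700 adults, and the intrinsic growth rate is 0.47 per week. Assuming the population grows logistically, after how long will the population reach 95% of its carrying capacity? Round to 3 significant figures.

13.2 weeks

A = (K − N₀)/N₀ = (98700 − 3610)/3610 = 26.341.
Solve 98700/(1 + 26.341·e^(−0.47t)) = 93765: 1 + 26.341·e^(−0.47t) = 1.0526, so e^(−0.47t) = 0.00199811.
−0.47·t = ln(0.00199811) = -6.2156, so t = 6.2156/0.47 = 13.225.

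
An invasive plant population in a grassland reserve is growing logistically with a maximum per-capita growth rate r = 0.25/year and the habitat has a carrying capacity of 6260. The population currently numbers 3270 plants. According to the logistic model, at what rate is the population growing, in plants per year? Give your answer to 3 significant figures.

390 plants per year

dN/dt = rN(1 − N/K) = 0.25 × 3270 × (1 − 3270/6260).
1 − 3270/6260 = 0.47764; dN/dt = 0.25 × 3270 × 0.47764 = 390.47.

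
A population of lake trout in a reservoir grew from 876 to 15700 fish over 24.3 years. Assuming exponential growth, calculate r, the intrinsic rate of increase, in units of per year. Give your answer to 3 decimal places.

0.119 per year

From N(t) = N₀·e^(rt): e^(r·24.3) = 15700/876 = 17.922.
r·24.3 = ln(17.922) = 2.886, so r = 2.886/24.3 = 0.11877.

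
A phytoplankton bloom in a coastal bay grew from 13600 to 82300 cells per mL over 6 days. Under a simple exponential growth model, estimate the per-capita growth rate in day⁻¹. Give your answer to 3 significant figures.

From N(t) = N₀·e^(rt): e^(r·6) = 82300/13600 = 6.0515.
r·6 = ln(6.0515) = 1.8003, so r = 1.8003/6 = 0.30005.

0.300 per day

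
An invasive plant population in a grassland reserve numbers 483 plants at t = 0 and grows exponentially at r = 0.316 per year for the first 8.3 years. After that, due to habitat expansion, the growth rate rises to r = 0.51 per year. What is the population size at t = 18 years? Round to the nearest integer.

Phase 1: N(8.3) = 483·e^(0.316×8.3) = 483·e^2.623 = 6652.96.
Phase 2 runs for 18 − 8.3 = 9.7 years at r = 0.51.
N(18) = 6652.96·e^(0.51×9.7) = 6652.96·e^4.947 = 936417.

936417 plants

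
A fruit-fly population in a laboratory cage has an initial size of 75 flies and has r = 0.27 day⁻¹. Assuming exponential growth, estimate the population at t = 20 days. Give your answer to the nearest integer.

16605 flies

N(t) = N₀·e^(rt) = 75 × e^(0.27×20) = 75 × e^5.4.
e^5.4 ≈ 221.41, so N ≈ 75 × 221.41 = 16605.5.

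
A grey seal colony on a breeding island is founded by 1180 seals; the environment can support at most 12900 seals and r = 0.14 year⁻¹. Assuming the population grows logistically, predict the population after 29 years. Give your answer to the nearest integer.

A = (K − N₀)/N₀ = (12900 − 1180)/1180 = 9.9322.
N(t) = K/(1 + A·e^(−rt)) = 12900/(1 + 9.9322×e^(−0.14×29)).
e^(−4.06) = 0.017249; denominator = 1 + 9.9322×0.017249 = 1.1713.
N = 12900/1.1713 = 11013.2.

11013 seals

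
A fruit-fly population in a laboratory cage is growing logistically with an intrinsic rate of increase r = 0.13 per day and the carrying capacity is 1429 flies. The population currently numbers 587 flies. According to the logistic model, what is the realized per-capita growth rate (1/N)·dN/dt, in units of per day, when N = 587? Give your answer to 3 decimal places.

(1/N)·dN/dt = r(1 − N/K) = 0.13 × (1 − 587/1429).
= 0.13 × 0.58922 = 0.076599.

0.077 per day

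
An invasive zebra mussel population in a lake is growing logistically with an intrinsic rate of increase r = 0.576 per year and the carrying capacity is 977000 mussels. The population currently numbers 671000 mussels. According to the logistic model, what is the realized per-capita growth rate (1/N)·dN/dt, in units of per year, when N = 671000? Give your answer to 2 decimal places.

0.18 per year

(1/N)·dN/dt = r(1 − N/K) = 0.576 × (1 − 671000/977000).
= 0.576 × 0.3132 = 0.18041.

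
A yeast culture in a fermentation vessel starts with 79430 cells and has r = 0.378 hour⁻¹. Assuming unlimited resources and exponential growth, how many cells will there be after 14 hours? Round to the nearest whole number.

15785959 cells

N(t) = N₀·e^(rt) = 79430 × e^(0.378×14) = 79430 × e^5.292.
e^5.292 ≈ 198.74, so N ≈ 79430 × 198.74 = 1.578596×10^7.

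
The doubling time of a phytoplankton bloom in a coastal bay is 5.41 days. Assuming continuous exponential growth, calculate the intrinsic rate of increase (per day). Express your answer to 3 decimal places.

0.128 per day

r = ln(2)/t_d = 0.6931/5.41 = 0.12812.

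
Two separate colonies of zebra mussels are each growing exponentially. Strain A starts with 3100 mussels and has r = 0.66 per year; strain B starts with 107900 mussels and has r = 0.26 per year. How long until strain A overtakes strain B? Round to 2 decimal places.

Set 3100·e^(0.66t) = 107900·e^(0.26t).
e^((0.66 − 0.26)t) = 107900/3100 → e^(0.4·t) = 34.806.
0.4·t = ln(34.806) = 3.5498, so t = 3.5498/0.4 = 8.8745.

8.87 years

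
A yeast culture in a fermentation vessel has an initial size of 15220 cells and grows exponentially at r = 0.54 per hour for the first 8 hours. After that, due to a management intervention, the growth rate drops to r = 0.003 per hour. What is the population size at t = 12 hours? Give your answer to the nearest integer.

Phase 1: N(8) = 15220·e^(0.54×8) = 15220·e^4.32 = 1.144371×10^6.
Phase 2 runs for 12 − 8 = 4 hours at r = 0.003.
N(12) = 1.144371×10^6·e^(0.003×4) = 1.144371×10^6·e^0.012 = 1.158186×10^6.

1158186 cells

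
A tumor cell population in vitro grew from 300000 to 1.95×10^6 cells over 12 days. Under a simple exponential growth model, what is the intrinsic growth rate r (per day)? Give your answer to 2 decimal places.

0.16 per day

From N(t) = N₀·e^(rt): e^(r·12) = 1.95×10^6/300000 = 6.5.
r·12 = ln(6.5) = 1.8718, so r = 1.8718/12 = 0.15598.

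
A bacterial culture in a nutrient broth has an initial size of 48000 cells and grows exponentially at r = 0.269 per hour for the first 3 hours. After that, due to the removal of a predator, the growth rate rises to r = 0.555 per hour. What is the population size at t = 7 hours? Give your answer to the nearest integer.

990491 cells

Phase 1: N(3) = 48000·e^(0.269×3) = 48000·e^0.807 = 107576.
Phase 2 runs for 7 − 3 = 4 hours at r = 0.555.
N(7) = 107576·e^(0.555×4) = 107576·e^2.22 = 990491.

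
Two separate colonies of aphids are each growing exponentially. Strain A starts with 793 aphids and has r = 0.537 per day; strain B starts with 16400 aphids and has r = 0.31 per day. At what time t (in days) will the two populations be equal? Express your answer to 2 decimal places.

13.34 days

Set 793·e^(0.537t) = 16400·e^(0.31t).
e^((0.537 − 0.31)t) = 16400/793 → e^(0.227·t) = 20.681.
0.227·t = ln(20.681) = 3.0292, so t = 3.0292/0.227 = 13.345.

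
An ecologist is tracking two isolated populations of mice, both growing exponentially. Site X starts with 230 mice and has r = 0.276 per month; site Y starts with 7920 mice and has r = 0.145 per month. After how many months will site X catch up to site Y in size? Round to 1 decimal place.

27.0 months

Set 230·e^(0.276t) = 7920·e^(0.145t).
e^((0.276 − 0.145)t) = 7920/230 → e^(0.131·t) = 34.435.
0.131·t = ln(34.435) = 3.5391, so t = 3.5391/0.131 = 27.016.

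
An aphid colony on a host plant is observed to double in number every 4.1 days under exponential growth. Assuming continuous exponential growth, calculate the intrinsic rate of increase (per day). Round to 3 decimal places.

0.169 per day

r = ln(2)/t_d = 0.6931/4.1 = 0.16906.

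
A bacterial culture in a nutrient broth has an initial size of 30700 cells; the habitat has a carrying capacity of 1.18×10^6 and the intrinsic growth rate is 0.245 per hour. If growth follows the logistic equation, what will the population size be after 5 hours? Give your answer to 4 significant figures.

98360 cells

A = (K − N₀)/N₀ = (1.18×10^6 − 30700)/30700 = 37.436.
N(t) = K/(1 + A·e^(−rt)) = 1.18×10^6/(1 + 37.436×e^(−0.245×5)).
e^(−1.225) = 0.29376; denominator = 1 + 37.436×0.29376 = 11.997.
N = 1.18×10^6/11.997 = 98355.8.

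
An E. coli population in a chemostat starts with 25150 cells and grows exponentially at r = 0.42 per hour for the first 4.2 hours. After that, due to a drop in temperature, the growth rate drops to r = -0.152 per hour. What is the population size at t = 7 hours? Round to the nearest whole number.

95895 cells

Phase 1: N(4.2) = 25150·e^(0.42×4.2) = 25150·e^1.764 = 146769.
Phase 2 runs for 7 − 4.2 = 2.8 hours at r = -0.152.
N(7) = 146769·e^(-0.152×2.8) = 146769·e^-0.4256 = 95895.4.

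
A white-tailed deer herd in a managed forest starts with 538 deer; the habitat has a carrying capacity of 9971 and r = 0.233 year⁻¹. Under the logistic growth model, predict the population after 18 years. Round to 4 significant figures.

7885 deer

A = (K − N₀)/N₀ = (9971 − 538)/538 = 17.533.
N(t) = K/(1 + A·e^(−rt)) = 9971/(1 + 17.533×e^(−0.233×18)).
e^(−4.194) = 0.015086; denominator = 1 + 17.533×0.015086 = 1.2645.
N = 9971/1.2645 = 7885.29.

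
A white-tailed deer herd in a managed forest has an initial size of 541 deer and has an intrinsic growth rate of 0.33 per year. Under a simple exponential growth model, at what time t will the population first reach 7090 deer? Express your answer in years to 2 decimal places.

7.80 years

Set N₀·e^(rt) = 7090: e^(0.33·t) = 7090/541 = 13.105.
0.33·t = ln(13.105) = 2.573, so t = 2.573/0.33 = 7.797.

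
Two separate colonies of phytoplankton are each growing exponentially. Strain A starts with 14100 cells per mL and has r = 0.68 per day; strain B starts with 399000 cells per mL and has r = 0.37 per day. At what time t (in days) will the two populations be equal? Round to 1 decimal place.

10.8 days

Set 14100·e^(0.68t) = 399000·e^(0.37t).
e^((0.68 − 0.37)t) = 399000/14100 → e^(0.31·t) = 28.298.
0.31·t = ln(28.298) = 3.3428, so t = 3.3428/0.31 = 10.783.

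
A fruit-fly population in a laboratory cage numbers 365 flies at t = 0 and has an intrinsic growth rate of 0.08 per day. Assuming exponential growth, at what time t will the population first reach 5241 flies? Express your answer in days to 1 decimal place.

33.3 days

Set N₀·e^(rt) = 5241: e^(0.08·t) = 5241/365 = 14.359.
0.08·t = ln(14.359) = 2.6644, so t = 2.6644/0.08 = 33.305.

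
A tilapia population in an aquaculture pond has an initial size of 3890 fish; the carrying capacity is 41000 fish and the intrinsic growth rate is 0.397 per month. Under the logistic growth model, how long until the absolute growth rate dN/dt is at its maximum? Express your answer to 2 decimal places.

5.68 months

Logistic growth is fastest at N = K/2 = 20500.
A = (K − N₀)/N₀ = 9.5398. Set K/(1 + A·e^(−rt)) = K/2 → A·e^(−rt) = 1.
e^(−0.397t) = 1/9.5398 = 0.104823, so t = ln(9.5398)/0.397 = 2.2555/0.397 = 5.6813.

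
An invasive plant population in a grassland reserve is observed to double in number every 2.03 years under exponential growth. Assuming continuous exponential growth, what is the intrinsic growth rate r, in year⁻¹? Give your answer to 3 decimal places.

0.341 per year

r = ln(2)/t_d = 0.6931/2.03 = 0.34145.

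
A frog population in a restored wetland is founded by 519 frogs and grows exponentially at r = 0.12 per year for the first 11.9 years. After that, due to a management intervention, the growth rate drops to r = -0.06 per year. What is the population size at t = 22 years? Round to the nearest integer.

Phase 1: N(11.9) = 519·e^(0.12×11.9) = 519·e^1.428 = 2164.41.
Phase 2 runs for 22 − 11.9 = 10.1 years at r = -0.06.
N(22) = 2164.41·e^(-0.06×10.1) = 2164.41·e^-0.606 = 1180.75.

1181 frogs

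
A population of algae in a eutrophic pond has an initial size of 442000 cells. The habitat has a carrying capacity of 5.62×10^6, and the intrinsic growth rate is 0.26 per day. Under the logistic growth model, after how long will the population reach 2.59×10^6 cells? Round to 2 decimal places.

A = (K − N₀)/N₀ = (5.62×10^6 − 442000)/442000 = 11.715.
Solve 5.62×10^6/(1 + 11.715·e^(−0.26t)) = 2.59×10^6: 1 + 11.715·e^(−0.26t) = 2.1699, so e^(−0.26t) = 0.0998627.
−0.26·t = ln(0.0998627) = -2.304, so t = 2.304/0.26 = 8.8614.

8.86 days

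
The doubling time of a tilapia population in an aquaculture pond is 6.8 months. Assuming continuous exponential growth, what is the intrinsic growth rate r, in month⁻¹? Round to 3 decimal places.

0.102 per month

r = ln(2)/t_d = 0.6931/6.8 = 0.10193.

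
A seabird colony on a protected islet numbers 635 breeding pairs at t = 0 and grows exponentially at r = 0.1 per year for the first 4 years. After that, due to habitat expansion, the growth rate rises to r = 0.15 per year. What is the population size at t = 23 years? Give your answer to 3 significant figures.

Phase 1: N(4) = 635·e^(0.1×4) = 635·e^0.4 = 947.309.
Phase 2 runs for 23 − 4 = 19 years at r = 0.15.
N(23) = 947.309·e^(0.15×19) = 947.309·e^2.85 = 16376.9.

16400 breeding pairs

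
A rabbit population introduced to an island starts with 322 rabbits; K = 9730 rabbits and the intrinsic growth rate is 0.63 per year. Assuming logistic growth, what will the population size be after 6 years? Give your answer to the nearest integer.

5837 rabbits

A = (K − N₀)/N₀ = (9730 − 322)/322 = 29.217.
N(t) = K/(1 + A·e^(−rt)) = 9730/(1 + 29.217×e^(−0.63×6)).
e^(−3.78) = 0.022823; denominator = 1 + 29.217×0.022823 = 1.6668.
N = 9730/1.6668 = 5837.46.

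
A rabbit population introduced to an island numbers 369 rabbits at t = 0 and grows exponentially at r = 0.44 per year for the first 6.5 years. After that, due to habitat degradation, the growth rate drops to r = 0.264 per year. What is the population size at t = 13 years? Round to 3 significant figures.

Phase 1: N(6.5) = 369·e^(0.44×6.5) = 369·e^2.86 = 6443.3.
Phase 2 runs for 13 − 6.5 = 6.5 years at r = 0.264.
N(13) = 6443.3·e^(0.264×6.5) = 6443.3·e^1.716 = 35839.2.

35800 rabbits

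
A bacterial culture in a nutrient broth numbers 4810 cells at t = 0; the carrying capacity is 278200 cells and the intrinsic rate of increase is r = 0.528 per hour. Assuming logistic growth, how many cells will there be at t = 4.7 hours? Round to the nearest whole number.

48364 cells

A = (K − N₀)/N₀ = (278200 − 4810)/4810 = 56.838.
N(t) = K/(1 + A·e^(−rt)) = 278200/(1 + 56.838×e^(−0.528×4.7)).
e^(−2.482) = 0.083609; denominator = 1 + 56.838×0.083609 = 5.7522.
N = 278200/5.7522 = 48364.3.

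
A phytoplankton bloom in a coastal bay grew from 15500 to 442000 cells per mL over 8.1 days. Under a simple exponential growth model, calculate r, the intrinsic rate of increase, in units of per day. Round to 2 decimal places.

From N(t) = N₀·e^(rt): e^(r·8.1) = 442000/15500 = 28.516.
r·8.1 = ln(28.516) = 3.3505, so r = 3.3505/8.1 = 0.41364.

0.41 per day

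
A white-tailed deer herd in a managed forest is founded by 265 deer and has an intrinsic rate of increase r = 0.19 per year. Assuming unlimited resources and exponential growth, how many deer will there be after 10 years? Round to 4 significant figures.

N(t) = N₀·e^(rt) = 265 × e^(0.19×10) = 265 × e^1.9.
e^1.9 ≈ 6.6859, so N ≈ 265 × 6.6859 = 1771.76.

1772 deer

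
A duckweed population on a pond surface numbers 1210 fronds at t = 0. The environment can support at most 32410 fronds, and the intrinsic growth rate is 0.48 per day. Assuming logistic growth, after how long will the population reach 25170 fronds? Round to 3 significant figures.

9.37 days

A = (K − N₀)/N₀ = (32410 − 1210)/1210 = 25.785.
Solve 32410/(1 + 25.785·e^(−0.48t)) = 25170: 1 + 25.785·e^(−0.48t) = 1.2876, so e^(−0.48t) = 0.0111554.
−0.48·t = ln(0.0111554) = -4.4958, so t = 4.4958/0.48 = 9.3663.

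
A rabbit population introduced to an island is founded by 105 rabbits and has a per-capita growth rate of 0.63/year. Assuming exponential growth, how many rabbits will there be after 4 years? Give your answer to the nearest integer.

N(t) = N₀·e^(rt) = 105 × e^(0.63×4) = 105 × e^2.52.
e^2.52 ≈ 12.429, so N ≈ 105 × 12.429 = 1305.

1305 rabbits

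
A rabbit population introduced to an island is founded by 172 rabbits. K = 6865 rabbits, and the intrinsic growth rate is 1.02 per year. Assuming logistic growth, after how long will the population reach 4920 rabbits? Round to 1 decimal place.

A = (K − N₀)/N₀ = (6865 − 172)/172 = 38.913.
Solve 6865/(1 + 38.913·e^(−1.02t)) = 4920: 1 + 38.913·e^(−1.02t) = 1.3953, so e^(−1.02t) = 0.0101593.
−1.02·t = ln(0.0101593) = -4.5894, so t = 4.5894/1.02 = 4.4994.

4.5 years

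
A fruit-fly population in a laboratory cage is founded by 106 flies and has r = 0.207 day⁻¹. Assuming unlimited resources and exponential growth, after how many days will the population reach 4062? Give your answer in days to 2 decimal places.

17.61 days

Set N₀·e^(rt) = 4062: e^(0.207·t) = 4062/106 = 38.321.
0.207·t = ln(38.321) = 3.646, so t = 3.646/0.207 = 17.613.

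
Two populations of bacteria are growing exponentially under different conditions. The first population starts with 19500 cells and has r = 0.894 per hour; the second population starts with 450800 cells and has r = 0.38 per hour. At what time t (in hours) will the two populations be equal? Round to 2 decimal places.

Set 19500·e^(0.894t) = 450800·e^(0.38t).
e^((0.894 − 0.38)t) = 450800/19500 → e^(0.514·t) = 23.118.
0.514·t = ln(23.118) = 3.1406, so t = 3.1406/0.514 = 6.1101.

6.11 hours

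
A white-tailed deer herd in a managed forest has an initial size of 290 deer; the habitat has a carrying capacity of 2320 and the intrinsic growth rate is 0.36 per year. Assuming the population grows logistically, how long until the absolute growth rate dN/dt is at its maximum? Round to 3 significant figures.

5.41 years

Logistic growth is fastest at N = K/2 = 1160.
A = (K − N₀)/N₀ = 7. Set K/(1 + A·e^(−rt)) = K/2 → A·e^(−rt) = 1.
e^(−0.36t) = 1/7 = 0.142857, so t = ln(7)/0.36 = 1.9459/0.36 = 5.4053.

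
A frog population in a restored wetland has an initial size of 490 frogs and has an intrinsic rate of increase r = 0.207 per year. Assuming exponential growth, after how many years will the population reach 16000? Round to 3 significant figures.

Set N₀·e^(rt) = 16000: e^(0.207·t) = 16000/490 = 32.653.
0.207·t = ln(32.653) = 3.4859, so t = 3.4859/0.207 = 16.84.

16.8 years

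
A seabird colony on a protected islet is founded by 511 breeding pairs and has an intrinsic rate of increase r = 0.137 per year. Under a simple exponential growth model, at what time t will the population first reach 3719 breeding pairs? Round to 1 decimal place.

Set N₀·e^(rt) = 3719: e^(0.137·t) = 3719/511 = 7.2779.
0.137·t = ln(7.2779) = 1.9848, so t = 1.9848/0.137 = 14.488.

14.5 years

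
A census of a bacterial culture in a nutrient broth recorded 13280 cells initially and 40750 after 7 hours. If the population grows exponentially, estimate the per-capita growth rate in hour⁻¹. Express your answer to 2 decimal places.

0.16 per hour

From N(t) = N₀·e^(rt): e^(r·7) = 40750/13280 = 3.0685.
r·7 = ln(3.0685) = 1.1212, so r = 1.1212/7 = 0.16017.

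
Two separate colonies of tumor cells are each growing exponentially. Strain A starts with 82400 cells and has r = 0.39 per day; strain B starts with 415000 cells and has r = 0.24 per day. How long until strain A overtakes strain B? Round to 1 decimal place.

Set 82400·e^(0.39t) = 415000·e^(0.24t).
e^((0.39 − 0.24)t) = 415000/82400 → e^(0.15·t) = 5.0364.
0.15·t = ln(5.0364) = 1.6167, so t = 1.6167/0.15 = 10.778.

10.8 days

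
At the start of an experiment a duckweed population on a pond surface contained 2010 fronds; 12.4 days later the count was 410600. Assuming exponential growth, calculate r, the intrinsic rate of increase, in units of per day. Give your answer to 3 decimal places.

From N(t) = N₀·e^(rt): e^(r·12.4) = 410600/2010 = 204.28.
r·12.4 = ln(204.28) = 5.3195, so r = 5.3195/12.4 = 0.42899.

0.429 per day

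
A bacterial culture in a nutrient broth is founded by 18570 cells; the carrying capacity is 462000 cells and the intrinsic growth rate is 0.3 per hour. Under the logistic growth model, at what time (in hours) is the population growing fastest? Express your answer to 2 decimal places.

10.58 hours

Logistic growth is fastest at N = K/2 = 231000.
A = (K − N₀)/N₀ = 23.879. Set K/(1 + A·e^(−rt)) = K/2 → A·e^(−rt) = 1.
e^(−0.3t) = 1/23.879 = 0.0418781, so t = ln(23.879)/0.3 = 3.173/0.3 = 10.577.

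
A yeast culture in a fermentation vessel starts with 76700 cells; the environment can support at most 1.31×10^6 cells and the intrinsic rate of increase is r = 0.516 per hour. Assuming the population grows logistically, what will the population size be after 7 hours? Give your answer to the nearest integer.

913457 cells

A = (K − N₀)/N₀ = (1.31×10^6 − 76700)/76700 = 16.08.
N(t) = K/(1 + A·e^(−rt)) = 1.31×10^6/(1 + 16.08×e^(−0.516×7)).
e^(−3.612) = 0.026998; denominator = 1 + 16.08×0.026998 = 1.4341.
N = 1.31×10^6/1.4341 = 913457.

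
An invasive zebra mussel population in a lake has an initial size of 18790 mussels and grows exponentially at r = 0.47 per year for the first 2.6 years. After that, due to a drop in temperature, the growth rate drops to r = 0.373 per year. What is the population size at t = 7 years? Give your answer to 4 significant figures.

Phase 1: N(2.6) = 18790·e^(0.47×2.6) = 18790·e^1.222 = 63772.7.
Phase 2 runs for 7 − 2.6 = 4.4 years at r = 0.373.
N(7) = 63772.7·e^(0.373×4.4) = 63772.7·e^1.641 = 329154.

329200 mussels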